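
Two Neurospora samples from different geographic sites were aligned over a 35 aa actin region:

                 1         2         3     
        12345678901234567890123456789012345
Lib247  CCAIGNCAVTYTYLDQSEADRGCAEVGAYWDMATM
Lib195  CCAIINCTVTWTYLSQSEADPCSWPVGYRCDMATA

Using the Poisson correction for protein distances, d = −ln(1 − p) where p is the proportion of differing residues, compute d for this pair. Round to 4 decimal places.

The sequences differ at positions 5 (G/I), 8 (A/T), 11 (Y/W), 15 (D/S), 21 (R/P), 22 (G/C), 23 (C/S), 24 (A/W), 25 (E/P), 28 (A/Y), 29 (Y/R), 30 (W/C), 35 (M/A).
p = 13/35 = 0.371429.
d = −ln(1 − 0.371429) = −ln(0.628571) = 0.4643.

0.4643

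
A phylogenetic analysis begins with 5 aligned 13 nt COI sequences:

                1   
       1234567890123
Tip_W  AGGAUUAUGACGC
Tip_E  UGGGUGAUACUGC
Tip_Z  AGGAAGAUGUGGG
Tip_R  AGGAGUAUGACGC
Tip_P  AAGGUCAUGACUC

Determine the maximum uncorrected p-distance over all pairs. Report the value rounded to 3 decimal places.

Pairwise Hamming distances:
  Tip_W vs Tip_E: 6
  Tip_W vs Tip_Z: 5
  Tip_W vs Tip_R: 1
  Tip_W vs Tip_P: 4
  Tip_E vs Tip_Z: 7
  Tip_E vs Tip_R: 7
  Tip_E vs Tip_P: 7
  Tip_Z vs Tip_R: 5
  Tip_Z vs Tip_P: 8
  Tip_R vs Tip_P: 5
The largest is 8 mismatches, between Tip_Z and Tip_P; p = 8/13 = 0.615.

0.615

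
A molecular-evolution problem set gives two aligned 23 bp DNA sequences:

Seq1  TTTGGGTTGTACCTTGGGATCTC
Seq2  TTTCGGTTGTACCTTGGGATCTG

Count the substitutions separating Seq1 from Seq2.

Differing sites — 4:G/C; 23:C/G.
That gives 2 mismatches out of 23 aligned sites, so the Hamming distance is 2.

2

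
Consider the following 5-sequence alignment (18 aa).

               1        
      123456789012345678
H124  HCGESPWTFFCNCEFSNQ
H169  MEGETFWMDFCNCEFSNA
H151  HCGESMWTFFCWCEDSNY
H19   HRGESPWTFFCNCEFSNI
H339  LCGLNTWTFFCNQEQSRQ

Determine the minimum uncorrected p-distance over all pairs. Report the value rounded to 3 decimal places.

0.111

Pairwise Hamming distances:
  H124 vs H169: 7
  H124 vs H151: 4
  H124 vs H19: 2
  H124 vs H339: 7
  H169 vs H151: 9
  H169 vs H19: 7
  H169 vs H339: 11
  H151 vs H19: 5
  H151 vs H339: 9
  H19 vs H339: 9
The smallest is 2 mismatches, between H124 and H19; p = 2/18 = 0.111.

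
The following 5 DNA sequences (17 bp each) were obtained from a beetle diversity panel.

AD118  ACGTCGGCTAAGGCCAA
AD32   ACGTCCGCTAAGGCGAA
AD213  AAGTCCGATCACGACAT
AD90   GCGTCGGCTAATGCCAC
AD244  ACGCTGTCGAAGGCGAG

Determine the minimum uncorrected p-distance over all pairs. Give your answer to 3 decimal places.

Pairwise Hamming distances:
  AD118 vs AD32: 2
  AD118 vs AD213: 7
  AD118 vs AD90: 3
  AD118 vs AD244: 6
  AD32 vs AD213: 7
  AD32 vs AD90: 5
  AD32 vs AD244: 6
  AD213 vs AD90: 8
  AD213 vs AD244: 12
  AD90 vs AD244: 8
The smallest is 2 mismatches, between AD118 and AD32; p = 2/17 = 0.118.

0.118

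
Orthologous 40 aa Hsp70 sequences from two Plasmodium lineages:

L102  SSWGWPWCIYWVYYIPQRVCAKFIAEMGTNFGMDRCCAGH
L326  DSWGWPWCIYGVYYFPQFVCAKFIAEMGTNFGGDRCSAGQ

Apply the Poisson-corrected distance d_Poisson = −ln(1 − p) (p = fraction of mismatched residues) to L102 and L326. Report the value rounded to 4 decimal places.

Differing sites — 1:S/D; 11:W/G; 15:I/F; 18:R/F; 33:M/G; 37:C/S; 40:H/Q.
p = 7/40 = 0.175000.
d = −ln(1 − 0.175000) = −ln(0.825000) = 0.1924.

0.1924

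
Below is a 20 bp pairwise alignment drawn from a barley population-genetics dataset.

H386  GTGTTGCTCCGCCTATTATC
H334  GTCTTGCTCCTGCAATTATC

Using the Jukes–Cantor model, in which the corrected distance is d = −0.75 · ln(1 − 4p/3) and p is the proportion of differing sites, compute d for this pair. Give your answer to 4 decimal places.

0.2326

Mismatches occur at site 3 (G↔C), site 11 (G↔T), site 12 (C↔G), site 14 (T↔A).
p = 4/20 = 0.200000.
d = −0.75 · ln(1 − (4/3)·0.200000) = −0.75 · ln(0.733333) = −0.75 · (-0.310155) = 0.2326.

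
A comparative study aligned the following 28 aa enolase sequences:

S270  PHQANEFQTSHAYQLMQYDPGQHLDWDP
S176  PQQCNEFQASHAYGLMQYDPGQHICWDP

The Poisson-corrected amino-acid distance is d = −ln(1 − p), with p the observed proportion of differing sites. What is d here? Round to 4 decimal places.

The sequences differ at positions 2 (H/Q), 4 (A/C), 9 (T/A), 14 (Q/G), 24 (L/I), 25 (D/C).
p = 6/28 = 0.214286.
d = −ln(1 − 0.214286) = −ln(0.785714) = 0.2412.

0.2412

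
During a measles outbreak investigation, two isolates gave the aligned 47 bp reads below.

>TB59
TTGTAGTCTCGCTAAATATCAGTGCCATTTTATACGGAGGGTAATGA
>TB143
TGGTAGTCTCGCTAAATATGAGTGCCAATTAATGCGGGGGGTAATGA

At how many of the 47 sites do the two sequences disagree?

The sequences differ at positions 2 (T/G), 20 (C/G), 28 (T/A), 31 (T/A), 34 (A/G), 38 (A/G).
That gives 6 mismatches out of 47 aligned sites, so the Hamming distance is 6.

6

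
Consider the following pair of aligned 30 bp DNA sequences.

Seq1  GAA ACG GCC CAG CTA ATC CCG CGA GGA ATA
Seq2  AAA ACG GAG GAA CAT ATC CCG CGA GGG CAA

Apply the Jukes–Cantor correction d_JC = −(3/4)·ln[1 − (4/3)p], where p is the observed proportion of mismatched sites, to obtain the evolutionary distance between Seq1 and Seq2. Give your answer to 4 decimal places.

The sequences differ at positions 1 (G/A), 8 (C/A), 9 (C/G), 10 (C/G), 12 (G/A), 14 (T/A), 15 (A/T), 27 (A/G), 28 (A/C), 29 (T/A).
p = 10/30 = 0.333333.
d = −0.75 · ln(1 − (4/3)·0.333333) = −0.75 · ln(0.555556) = −0.75 · (-0.587786) = 0.4408.

0.4408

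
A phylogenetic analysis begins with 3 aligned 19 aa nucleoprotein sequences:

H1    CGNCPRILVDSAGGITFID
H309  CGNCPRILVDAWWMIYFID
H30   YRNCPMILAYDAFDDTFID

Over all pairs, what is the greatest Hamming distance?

11

Pairwise Hamming distances:
  H1 vs H309: 5
  H1 vs H30: 9
  H309 vs H30: 11
The largest is 11, between H309 and H30.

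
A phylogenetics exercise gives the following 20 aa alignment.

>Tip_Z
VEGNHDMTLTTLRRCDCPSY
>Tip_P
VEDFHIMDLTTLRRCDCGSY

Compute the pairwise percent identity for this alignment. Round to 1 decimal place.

Differing sites — 3:G/D; 4:N/F; 6:D/I; 8:T/D; 18:P/G.
15 of the 20 sites match, so the percent identity is 15/20 × 100 = 75.0%.

75.0%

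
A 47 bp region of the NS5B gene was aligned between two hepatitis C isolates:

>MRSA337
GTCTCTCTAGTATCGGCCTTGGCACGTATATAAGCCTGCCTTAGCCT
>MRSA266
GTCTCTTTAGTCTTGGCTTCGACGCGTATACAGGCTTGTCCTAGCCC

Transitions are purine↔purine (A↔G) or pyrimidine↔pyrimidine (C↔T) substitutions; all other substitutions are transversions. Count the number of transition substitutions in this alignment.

12

Mismatches occur at site 7 (C→T, transition), site 12 (A→C, transversion), site 14 (C→T, transition), site 18 (C→T, transition), site 20 (T→C, transition), site 22 (G→A, transition), site 24 (A→G, transition), site 31 (T→C, transition), site 33 (A→G, transition), site 36 (C→T, transition), site 39 (C→T, transition), site 41 (T→C, transition), site 47 (T→C, transition).
Of the 13 differences, 12 transitions and 1 transversion, so the answer is 12.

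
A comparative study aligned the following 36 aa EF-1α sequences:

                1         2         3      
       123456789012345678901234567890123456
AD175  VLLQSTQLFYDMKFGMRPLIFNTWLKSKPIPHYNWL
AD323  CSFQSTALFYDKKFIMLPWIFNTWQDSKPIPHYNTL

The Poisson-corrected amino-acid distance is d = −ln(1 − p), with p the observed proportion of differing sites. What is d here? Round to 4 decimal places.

The sequences differ at positions 1 (V/C), 2 (L/S), 3 (L/F), 7 (Q/A), 12 (M/K), 15 (G/I), 17 (R/L), 19 (L/W), 25 (L/Q), 26 (K/D), 35 (W/T).
p = 11/36 = 0.305556.
d = −ln(1 − 0.305556) = −ln(0.694444) = 0.3646.

0.3646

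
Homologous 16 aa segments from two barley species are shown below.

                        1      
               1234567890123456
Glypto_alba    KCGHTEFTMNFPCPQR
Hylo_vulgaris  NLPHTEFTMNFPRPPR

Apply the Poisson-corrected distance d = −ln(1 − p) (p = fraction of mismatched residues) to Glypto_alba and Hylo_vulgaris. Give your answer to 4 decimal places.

Differing sites — 1:K/N; 2:C/L; 3:G/P; 13:C/R; 15:Q/P.
p = 5/16 = 0.312500.
d = −ln(1 − 0.312500) = −ln(0.687500) = 0.3747.

0.3747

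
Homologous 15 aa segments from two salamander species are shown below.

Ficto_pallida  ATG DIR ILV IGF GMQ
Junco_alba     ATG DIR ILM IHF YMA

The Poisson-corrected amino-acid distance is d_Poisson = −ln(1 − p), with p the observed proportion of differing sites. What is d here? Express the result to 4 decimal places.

0.3102

The sequences differ at positions 9 (V/M), 11 (G/H), 13 (G/Y), 15 (Q/A).
p = 4/15 = 0.266667.
d = −ln(1 − 0.266667) = −ln(0.733333) = 0.3102.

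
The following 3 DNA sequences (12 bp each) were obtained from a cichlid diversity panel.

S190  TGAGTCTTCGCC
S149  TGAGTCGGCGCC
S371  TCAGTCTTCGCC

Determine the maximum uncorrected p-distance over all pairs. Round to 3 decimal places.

Pairwise Hamming distances:
  S190 vs S149: 2
  S190 vs S371: 1
  S149 vs S371: 3
The largest is 3 mismatches, between S149 and S371; p = 3/12 = 0.250.

0.250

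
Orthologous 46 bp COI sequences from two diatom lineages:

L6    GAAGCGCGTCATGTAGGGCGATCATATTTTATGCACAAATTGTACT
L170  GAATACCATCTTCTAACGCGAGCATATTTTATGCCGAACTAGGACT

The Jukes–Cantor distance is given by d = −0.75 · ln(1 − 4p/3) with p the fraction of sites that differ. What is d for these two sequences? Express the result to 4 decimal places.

0.3904

The sequences differ at positions 4 (G/T), 5 (C/A), 6 (G/C), 8 (G/A), 11 (A/T), 13 (G/C), 16 (G/A), 17 (G/C), 22 (T/G), 35 (A/C), 36 (C/G), 39 (A/C), 41 (T/A), 43 (T/G).
p = 14/46 = 0.304348.
d = −0.75 · ln(1 − (4/3)·0.304348) = −0.75 · ln(0.594203) = −0.75 · (-0.520534) = 0.3904.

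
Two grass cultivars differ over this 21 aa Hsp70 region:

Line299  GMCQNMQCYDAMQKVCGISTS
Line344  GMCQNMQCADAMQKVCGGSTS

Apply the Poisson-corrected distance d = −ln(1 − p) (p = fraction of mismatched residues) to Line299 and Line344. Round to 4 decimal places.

0.1001

The sequences differ at positions 9 (Y/A), 18 (I/G).
p = 2/21 = 0.095238.
d = −ln(1 − 0.095238) = −ln(0.904762) = 0.1001.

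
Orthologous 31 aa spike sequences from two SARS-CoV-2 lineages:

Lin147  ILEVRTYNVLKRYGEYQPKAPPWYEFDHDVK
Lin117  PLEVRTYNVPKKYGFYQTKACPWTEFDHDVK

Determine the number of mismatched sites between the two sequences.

7

Differing sites — 1:I/P; 10:L/P; 12:R/K; 15:E/F; 18:P/T; 21:P/C; 24:Y/T.
That gives 7 mismatches out of 31 aligned sites, so the Hamming distance is 7.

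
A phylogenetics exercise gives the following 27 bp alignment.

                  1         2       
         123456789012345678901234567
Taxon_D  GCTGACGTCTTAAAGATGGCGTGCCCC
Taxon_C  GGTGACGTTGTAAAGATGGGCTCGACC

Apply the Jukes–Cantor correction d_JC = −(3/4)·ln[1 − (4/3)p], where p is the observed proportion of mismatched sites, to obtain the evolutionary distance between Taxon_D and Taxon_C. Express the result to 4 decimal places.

0.3770

Mismatches occur at site 2 (C/G), site 9 (C/T), site 10 (T/G), site 20 (C/G), site 21 (G/C), site 23 (G/C), site 24 (C/G), site 25 (C/A).
p = 8/27 = 0.296296.
d = −0.75 · ln(1 − (4/3)·0.296296) = −0.75 · ln(0.604939) = −0.75 · (-0.502628) = 0.3770.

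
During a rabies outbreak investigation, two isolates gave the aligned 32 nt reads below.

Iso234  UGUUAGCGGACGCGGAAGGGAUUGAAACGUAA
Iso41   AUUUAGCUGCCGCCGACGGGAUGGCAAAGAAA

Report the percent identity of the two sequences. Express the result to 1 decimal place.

The sequences differ at positions 1 (U/A), 2 (G/U), 8 (G/U), 10 (A/C), 14 (G/C), 17 (A/C), 23 (U/G), 25 (A/C), 28 (C/A), 30 (U/A).
22 of the 32 sites match, so the percent identity is 22/32 × 100 = 68.8%.

68.8%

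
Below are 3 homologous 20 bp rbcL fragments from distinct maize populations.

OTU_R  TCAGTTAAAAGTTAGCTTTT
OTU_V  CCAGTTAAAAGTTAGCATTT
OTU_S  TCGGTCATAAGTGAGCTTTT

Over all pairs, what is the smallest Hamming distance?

2

Pairwise Hamming distances:
  OTU_R vs OTU_V: 2
  OTU_R vs OTU_S: 4
  OTU_V vs OTU_S: 6
The smallest is 2, between OTU_R and OTU_V.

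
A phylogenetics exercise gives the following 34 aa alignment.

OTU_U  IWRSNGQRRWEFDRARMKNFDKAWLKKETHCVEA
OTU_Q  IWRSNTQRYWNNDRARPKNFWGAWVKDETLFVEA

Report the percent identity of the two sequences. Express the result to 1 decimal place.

67.6%

Differing sites — 6:G/T; 9:R/Y; 11:E/N; 12:F/N; 17:M/P; 21:D/W; 22:K/G; 25:L/V; 27:K/D; 30:H/L; 31:C/F.
23 of the 34 sites match, so the percent identity is 23/34 × 100 = 67.6%.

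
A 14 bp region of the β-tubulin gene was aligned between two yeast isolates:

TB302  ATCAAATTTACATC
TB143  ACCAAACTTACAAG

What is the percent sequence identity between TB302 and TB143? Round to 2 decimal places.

The sequences differ at positions 2 (T/C), 7 (T/C), 13 (T/A), 14 (C/G).
10 of the 14 sites match, so the percent identity is 10/14 × 100 = 71.43%.

71.43%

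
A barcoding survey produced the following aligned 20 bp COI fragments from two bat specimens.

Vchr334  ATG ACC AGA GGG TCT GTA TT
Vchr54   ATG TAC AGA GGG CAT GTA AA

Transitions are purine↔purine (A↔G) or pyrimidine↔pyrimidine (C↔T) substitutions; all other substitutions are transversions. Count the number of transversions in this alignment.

5

Mismatches occur at site 4 (A↔T, transversion), site 5 (C↔A, transversion), site 13 (T↔C, transition), site 14 (C↔A, transversion), site 19 (T↔A, transversion), site 20 (T↔A, transversion).
Of the 6 differences, 1 transition and 5 transversions, so the answer is 5.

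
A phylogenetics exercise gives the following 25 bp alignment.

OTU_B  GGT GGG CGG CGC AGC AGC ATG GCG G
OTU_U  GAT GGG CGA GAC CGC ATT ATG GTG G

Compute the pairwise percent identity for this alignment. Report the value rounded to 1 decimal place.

68.0%

The sequences differ at positions 2 (G/A), 9 (G/A), 10 (C/G), 11 (G/A), 13 (A/C), 17 (G/T), 18 (C/T), 23 (C/T).
17 of the 25 sites match, so the percent identity is 17/25 × 100 = 68.0%.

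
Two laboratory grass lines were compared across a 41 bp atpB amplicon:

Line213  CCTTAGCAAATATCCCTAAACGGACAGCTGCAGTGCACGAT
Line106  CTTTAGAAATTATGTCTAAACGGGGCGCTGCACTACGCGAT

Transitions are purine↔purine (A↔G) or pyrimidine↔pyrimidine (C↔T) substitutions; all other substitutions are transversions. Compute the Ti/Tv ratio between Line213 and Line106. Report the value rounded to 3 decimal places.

0.833

The sequences differ at positions 2 (C/T, transition), 7 (C/A, transversion), 10 (A/T, transversion), 14 (C/G, transversion), 15 (C/T, transition), 24 (A/G, transition), 25 (C/G, transversion), 26 (A/C, transversion), 33 (G/C, transversion), 35 (G/A, transition), 37 (A/G, transition).
Of the 11 differences, 5 transitions and 6 transversions, so Ti/Tv = 5/6 = 0.833.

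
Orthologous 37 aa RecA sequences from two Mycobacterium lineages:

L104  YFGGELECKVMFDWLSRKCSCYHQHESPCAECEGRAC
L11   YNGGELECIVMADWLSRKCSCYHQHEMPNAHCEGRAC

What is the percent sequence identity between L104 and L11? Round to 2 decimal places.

83.78%

Mismatches occur at site 2 (F/N), site 9 (K/I), site 12 (F/A), site 27 (S/M), site 29 (C/N), site 31 (E/H).
31 of the 37 sites match, so the percent identity is 31/37 × 100 = 83.78%.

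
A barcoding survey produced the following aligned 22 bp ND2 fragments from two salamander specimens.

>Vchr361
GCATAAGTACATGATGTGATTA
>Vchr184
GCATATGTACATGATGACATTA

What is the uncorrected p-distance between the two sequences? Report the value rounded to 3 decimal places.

The sequences differ at positions 6 (A/T), 17 (T/A), 18 (G/C).
There are 3 differences over 22 sites, so p = 3/22 = 0.136.

0.136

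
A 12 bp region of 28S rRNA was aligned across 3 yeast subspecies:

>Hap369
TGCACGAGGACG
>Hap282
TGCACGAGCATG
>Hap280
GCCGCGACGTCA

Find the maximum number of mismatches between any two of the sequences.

8

Pairwise Hamming distances:
  Hap369 vs Hap282: 2
  Hap369 vs Hap280: 6
  Hap282 vs Hap280: 8
The largest is 8, between Hap282 and Hap280.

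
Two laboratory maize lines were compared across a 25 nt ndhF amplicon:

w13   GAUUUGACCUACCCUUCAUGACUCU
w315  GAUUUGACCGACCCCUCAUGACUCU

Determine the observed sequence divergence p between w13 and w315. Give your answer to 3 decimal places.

0.080

Differing sites — 10:U/G; 15:U/C.
There are 2 differences over 25 sites, so p = 2/25 = 0.080.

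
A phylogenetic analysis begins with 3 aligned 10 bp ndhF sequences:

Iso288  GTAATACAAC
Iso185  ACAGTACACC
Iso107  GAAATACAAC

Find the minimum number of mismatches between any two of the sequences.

1

Pairwise Hamming distances:
  Iso288 vs Iso185: 4
  Iso288 vs Iso107: 1
  Iso185 vs Iso107: 4
The smallest is 1, between Iso288 and Iso107.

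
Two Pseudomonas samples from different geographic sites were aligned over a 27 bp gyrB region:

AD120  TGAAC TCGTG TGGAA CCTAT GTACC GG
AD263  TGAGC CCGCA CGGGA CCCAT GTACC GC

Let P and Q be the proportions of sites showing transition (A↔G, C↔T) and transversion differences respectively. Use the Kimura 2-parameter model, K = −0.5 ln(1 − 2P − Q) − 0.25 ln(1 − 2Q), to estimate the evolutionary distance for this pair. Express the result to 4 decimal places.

Mismatches occur at site 4 (A/G, transition), site 6 (T/C, transition), site 9 (T/C, transition), site 10 (G/A, transition), site 11 (T/C, transition), site 14 (A/G, transition), site 18 (T/C, transition), site 27 (G/C, transversion).
Of the 8 differences, 7 transitions and 1 transversion over 27 sites: P = 7/27 = 0.259259, Q = 1/27 = 0.037037.
d = −0.5·ln(0.444445) − 0.25·ln(0.925926) = −0.5·(-0.810929) − 0.25·(-0.076961) = 0.4247.

0.4247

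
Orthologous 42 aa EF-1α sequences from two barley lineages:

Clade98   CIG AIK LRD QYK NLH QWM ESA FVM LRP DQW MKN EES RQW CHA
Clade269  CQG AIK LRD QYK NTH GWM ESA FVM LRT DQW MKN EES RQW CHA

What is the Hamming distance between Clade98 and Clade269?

4

Differing sites — 2:I/Q; 14:L/T; 16:Q/G; 27:P/T.
That gives 4 mismatches out of 42 aligned sites, so the Hamming distance is 4.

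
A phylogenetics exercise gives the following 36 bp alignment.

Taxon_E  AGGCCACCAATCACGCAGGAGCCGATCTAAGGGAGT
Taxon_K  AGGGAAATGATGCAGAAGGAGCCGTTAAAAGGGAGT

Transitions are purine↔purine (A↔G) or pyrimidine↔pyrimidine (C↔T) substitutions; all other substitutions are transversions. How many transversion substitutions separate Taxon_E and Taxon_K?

Differing sites — 4:C/G (Tv); 5:C/A (Tv); 7:C/A (Tv); 8:C/T (Ti); 9:A/G (Ti); 12:C/G (Tv); 13:A/C (Tv); 14:C/A (Tv); 16:C/A (Tv); 25:A/T (Tv); 27:C/A (Tv); 28:T/A (Tv).
Of the 12 differences, 2 transitions and 10 transversions, so the answer is 10.

10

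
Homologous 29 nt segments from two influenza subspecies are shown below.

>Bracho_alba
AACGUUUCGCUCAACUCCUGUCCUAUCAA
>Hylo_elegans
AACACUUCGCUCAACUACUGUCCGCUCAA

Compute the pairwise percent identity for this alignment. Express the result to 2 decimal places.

82.76%

Mismatches occur at site 4 (G→A), site 5 (U→C), site 17 (C→A), site 24 (U→G), site 25 (A→C).
24 of the 29 sites match, so the percent identity is 24/29 × 100 = 82.76%.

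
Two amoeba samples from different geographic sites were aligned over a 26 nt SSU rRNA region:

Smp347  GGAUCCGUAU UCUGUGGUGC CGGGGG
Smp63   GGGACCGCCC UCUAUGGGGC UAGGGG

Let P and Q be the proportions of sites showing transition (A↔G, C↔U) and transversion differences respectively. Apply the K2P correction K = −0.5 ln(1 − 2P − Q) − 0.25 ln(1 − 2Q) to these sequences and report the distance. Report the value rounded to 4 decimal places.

0.4957

Differing sites — 3:A/G (Ti); 4:U/A (Tv); 8:U/C (Ti); 9:A/C (Tv); 10:U/C (Ti); 14:G/A (Ti); 18:U/G (Tv); 21:C/U (Ti); 22:G/A (Ti).
Of the 9 differences, 6 transitions and 3 transversions over 26 sites: P = 6/26 = 0.230769, Q = 3/26 = 0.115385.
d = −0.5·ln(0.423077) − 0.25·ln(0.769230) = −0.5·(-0.860201) − 0.25·(-0.262365) = 0.4957.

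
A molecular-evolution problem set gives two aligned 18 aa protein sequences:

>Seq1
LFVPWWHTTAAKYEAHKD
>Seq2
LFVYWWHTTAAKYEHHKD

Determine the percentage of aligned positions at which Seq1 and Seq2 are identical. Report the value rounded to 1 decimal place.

Mismatches occur at site 4 (P↔Y), site 15 (A↔H).
16 of the 18 sites match, so the percent identity is 16/18 × 100 = 88.9%.

88.9%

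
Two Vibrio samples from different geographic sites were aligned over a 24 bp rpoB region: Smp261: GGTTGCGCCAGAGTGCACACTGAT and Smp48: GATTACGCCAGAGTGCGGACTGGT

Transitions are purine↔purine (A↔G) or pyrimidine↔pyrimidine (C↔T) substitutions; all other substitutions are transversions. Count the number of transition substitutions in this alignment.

Mismatches occur at site 2 (G↔A, transition), site 5 (G↔A, transition), site 17 (A↔G, transition), site 18 (C↔G, transversion), site 23 (A↔G, transition).
Of the 5 differences, 4 transitions and 1 transversion, so the answer is 4.

4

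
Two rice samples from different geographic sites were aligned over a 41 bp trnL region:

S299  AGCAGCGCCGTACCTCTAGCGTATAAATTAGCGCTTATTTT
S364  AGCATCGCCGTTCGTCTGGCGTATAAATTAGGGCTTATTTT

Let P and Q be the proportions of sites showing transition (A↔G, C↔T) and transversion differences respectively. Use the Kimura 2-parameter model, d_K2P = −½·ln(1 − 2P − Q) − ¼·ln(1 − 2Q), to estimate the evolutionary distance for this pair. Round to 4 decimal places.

The sequences differ at positions 5 (G/T, transversion), 12 (A/T, transversion), 14 (C/G, transversion), 18 (A/G, transition), 32 (C/G, transversion).
Of the 5 differences, 1 transition and 4 transversions over 41 sites: P = 1/41 = 0.024390, Q = 4/41 = 0.097561.
d = −0.5·ln(0.853659) − 0.25·ln(0.804878) = −0.5·(-0.158223) − 0.25·(-0.217065) = 0.1334.

0.1334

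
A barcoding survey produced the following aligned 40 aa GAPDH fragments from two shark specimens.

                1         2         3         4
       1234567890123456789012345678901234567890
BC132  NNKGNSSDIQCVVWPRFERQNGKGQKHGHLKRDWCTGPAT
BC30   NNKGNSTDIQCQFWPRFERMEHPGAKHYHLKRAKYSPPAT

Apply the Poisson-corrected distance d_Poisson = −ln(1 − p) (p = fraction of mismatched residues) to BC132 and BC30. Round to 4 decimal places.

Differing sites — 7:S/T; 12:V/Q; 13:V/F; 20:Q/M; 21:N/E; 22:G/H; 23:K/P; 25:Q/A; 28:G/Y; 33:D/A; 34:W/K; 35:C/Y; 36:T/S; 37:G/P.
p = 14/40 = 0.350000.
d = −ln(1 − 0.350000) = −ln(0.650000) = 0.4308.

0.4308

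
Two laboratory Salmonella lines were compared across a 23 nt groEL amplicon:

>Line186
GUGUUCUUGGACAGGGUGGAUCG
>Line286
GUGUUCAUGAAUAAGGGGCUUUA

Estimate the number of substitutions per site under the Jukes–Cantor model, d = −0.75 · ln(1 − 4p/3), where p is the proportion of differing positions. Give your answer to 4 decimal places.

The sequences differ at positions 7 (U/A), 10 (G/A), 12 (C/U), 14 (G/A), 17 (U/G), 19 (G/C), 20 (A/U), 22 (C/U), 23 (G/A).
p = 9/23 = 0.391304.
d = −0.75 · ln(1 − (4/3)·0.391304) = −0.75 · ln(0.478261) = −0.75 · (-0.737599) = 0.5532.

0.5532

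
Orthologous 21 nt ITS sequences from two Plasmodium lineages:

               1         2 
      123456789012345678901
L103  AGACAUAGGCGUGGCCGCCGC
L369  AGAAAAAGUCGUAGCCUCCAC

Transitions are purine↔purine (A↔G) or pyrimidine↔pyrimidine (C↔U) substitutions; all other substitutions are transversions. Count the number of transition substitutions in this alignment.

2

The sequences differ at positions 4 (C/A, transversion), 6 (U/A, transversion), 9 (G/U, transversion), 13 (G/A, transition), 17 (G/U, transversion), 20 (G/A, transition).
Of the 6 differences, 2 transitions and 4 transversions, so the answer is 2.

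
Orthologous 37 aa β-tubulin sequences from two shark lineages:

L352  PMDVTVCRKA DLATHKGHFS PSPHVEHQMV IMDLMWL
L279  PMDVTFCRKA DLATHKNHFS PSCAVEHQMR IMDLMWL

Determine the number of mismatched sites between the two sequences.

5

Mismatches occur at site 6 (V↔F), site 17 (G↔N), site 23 (P↔C), site 24 (H↔A), site 30 (V↔R).
That gives 5 mismatches out of 37 aligned sites, so the Hamming distance is 5.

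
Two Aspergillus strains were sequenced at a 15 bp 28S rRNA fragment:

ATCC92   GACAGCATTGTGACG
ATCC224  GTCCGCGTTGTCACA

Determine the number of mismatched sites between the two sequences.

5

The sequences differ at positions 2 (A/T), 4 (A/C), 7 (A/G), 12 (G/C), 15 (G/A).
That gives 5 mismatches out of 15 aligned sites, so the Hamming distance is 5.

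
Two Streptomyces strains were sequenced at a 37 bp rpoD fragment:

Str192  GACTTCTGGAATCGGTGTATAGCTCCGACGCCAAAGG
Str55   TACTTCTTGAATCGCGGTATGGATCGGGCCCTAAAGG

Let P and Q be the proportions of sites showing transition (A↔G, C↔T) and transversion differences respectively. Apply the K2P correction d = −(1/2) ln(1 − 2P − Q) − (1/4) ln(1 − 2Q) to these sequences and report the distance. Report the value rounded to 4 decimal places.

The sequences differ at positions 1 (G/T, transversion), 8 (G/T, transversion), 15 (G/C, transversion), 16 (T/G, transversion), 21 (A/G, transition), 23 (C/A, transversion), 26 (C/G, transversion), 28 (A/G, transition), 30 (G/C, transversion), 32 (C/T, transition).
Of the 10 differences, 3 transitions and 7 transversions over 37 sites: P = 3/37 = 0.081081, Q = 7/37 = 0.189189.
d = −0.5·ln(0.648649) − 0.25·ln(0.621622) = −0.5·(-0.432864) − 0.25·(-0.475423) = 0.3353.

0.3353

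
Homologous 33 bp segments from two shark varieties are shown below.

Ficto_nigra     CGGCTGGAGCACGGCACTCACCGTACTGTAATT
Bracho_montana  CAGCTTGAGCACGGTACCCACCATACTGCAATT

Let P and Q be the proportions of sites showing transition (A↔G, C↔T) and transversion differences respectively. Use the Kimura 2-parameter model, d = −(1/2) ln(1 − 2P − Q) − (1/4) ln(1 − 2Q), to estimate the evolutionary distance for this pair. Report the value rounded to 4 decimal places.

0.2184

Differing sites — 2:G/A (Ti); 6:G/T (Tv); 15:C/T (Ti); 18:T/C (Ti); 23:G/A (Ti); 29:T/C (Ti).
Of the 6 differences, 5 transitions and 1 transversion over 33 sites: P = 5/33 = 0.151515, Q = 1/33 = 0.030303.
d = −0.5·ln(0.666667) − 0.25·ln(0.939394) = −0.5·(-0.405465) − 0.25·(-0.062520) = 0.2184.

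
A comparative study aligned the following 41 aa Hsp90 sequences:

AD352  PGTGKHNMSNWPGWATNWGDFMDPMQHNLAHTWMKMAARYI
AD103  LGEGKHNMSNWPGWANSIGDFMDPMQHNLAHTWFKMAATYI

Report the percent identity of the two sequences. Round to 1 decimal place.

82.9%

Differing sites — 1:P/L; 3:T/E; 16:T/N; 17:N/S; 18:W/I; 34:M/F; 39:R/T.
34 of the 41 sites match, so the percent identity is 34/41 × 100 = 82.9%.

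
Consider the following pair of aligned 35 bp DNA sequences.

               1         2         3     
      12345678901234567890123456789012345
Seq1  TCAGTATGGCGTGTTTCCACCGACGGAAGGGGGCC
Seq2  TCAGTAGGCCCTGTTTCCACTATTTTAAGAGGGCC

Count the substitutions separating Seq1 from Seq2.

The sequences differ at positions 7 (T/G), 9 (G/C), 11 (G/C), 21 (C/T), 22 (G/A), 23 (A/T), 24 (C/T), 25 (G/T), 26 (G/T), 30 (G/A).
That gives 10 mismatches out of 35 aligned sites, so the Hamming distance is 10.

10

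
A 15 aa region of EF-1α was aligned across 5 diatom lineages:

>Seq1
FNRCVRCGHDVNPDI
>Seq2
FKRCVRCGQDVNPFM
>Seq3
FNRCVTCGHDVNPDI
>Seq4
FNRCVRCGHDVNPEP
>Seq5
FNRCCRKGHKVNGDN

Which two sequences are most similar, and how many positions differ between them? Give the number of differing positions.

1

Pairwise Hamming distances:
  Seq1 vs Seq2: 4
  Seq1 vs Seq3: 1
  Seq1 vs Seq4: 2
  Seq1 vs Seq5: 5
  Seq2 vs Seq3: 5
  Seq2 vs Seq4: 4
  Seq2 vs Seq5: 8
  Seq3 vs Seq4: 3
  Seq3 vs Seq5: 6
  Seq4 vs Seq5: 6
The smallest is 1, between Seq1 and Seq3.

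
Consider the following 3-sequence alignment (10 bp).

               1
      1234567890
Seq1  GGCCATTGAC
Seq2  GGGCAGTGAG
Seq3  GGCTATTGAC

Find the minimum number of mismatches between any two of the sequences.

1

Pairwise Hamming distances:
  Seq1 vs Seq2: 3
  Seq1 vs Seq3: 1
  Seq2 vs Seq3: 4
The smallest is 1, between Seq1 and Seq3.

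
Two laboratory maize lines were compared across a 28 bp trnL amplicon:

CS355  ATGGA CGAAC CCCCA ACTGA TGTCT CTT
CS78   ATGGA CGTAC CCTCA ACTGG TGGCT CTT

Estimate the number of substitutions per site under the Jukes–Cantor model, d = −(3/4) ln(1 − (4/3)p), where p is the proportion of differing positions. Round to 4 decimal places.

The sequences differ at positions 8 (A/T), 13 (C/T), 20 (A/G), 23 (T/G).
p = 4/28 = 0.142857.
d = −0.75 · ln(1 − (4/3)·0.142857) = −0.75 · ln(0.809524) = −0.75 · (-0.211309) = 0.1585.

0.1585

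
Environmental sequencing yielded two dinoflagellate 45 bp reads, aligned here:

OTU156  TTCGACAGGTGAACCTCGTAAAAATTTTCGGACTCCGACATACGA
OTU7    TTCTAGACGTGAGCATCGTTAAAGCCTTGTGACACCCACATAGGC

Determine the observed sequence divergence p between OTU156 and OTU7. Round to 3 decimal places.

0.333

Differing sites — 4:G/T; 6:C/G; 8:G/C; 13:A/G; 15:C/A; 20:A/T; 24:A/G; 25:T/C; 26:T/C; 29:C/G; 30:G/T; 34:T/A; 37:G/C; 43:C/G; 45:A/C.
There are 15 differences over 45 sites, so p = 15/45 = 0.333.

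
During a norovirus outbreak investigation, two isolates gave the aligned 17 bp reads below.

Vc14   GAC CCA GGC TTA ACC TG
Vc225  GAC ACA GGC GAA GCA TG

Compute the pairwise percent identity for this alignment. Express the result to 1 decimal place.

The sequences differ at positions 4 (C/A), 10 (T/G), 11 (T/A), 13 (A/G), 15 (C/A).
12 of the 17 sites match, so the percent identity is 12/17 × 100 = 70.6%.

70.6%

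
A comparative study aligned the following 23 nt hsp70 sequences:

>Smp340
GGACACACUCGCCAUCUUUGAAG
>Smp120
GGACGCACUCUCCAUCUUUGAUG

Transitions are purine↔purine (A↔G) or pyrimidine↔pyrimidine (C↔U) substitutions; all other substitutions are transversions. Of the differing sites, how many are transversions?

Differing sites — 5:A/G (Ti); 11:G/U (Tv); 22:A/U (Tv).
Of the 3 differences, 1 transition and 2 transversions, so the answer is 2.

2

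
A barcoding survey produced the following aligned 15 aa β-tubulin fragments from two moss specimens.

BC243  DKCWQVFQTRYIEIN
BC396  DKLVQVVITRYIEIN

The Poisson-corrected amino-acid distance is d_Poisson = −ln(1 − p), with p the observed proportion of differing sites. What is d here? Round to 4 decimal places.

The sequences differ at positions 3 (C/L), 4 (W/V), 7 (F/V), 8 (Q/I).
p = 4/15 = 0.266667.
d = −ln(1 − 0.266667) = −ln(0.733333) = 0.3102.

0.3102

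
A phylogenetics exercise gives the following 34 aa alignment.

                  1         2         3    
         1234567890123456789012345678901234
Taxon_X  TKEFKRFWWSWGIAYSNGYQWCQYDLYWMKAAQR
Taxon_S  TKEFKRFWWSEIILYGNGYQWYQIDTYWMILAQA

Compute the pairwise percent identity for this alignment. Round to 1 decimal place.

70.6%

The sequences differ at positions 11 (W/E), 12 (G/I), 14 (A/L), 16 (S/G), 22 (C/Y), 24 (Y/I), 26 (L/T), 30 (K/I), 31 (A/L), 34 (R/A).
24 of the 34 sites match, so the percent identity is 24/34 × 100 = 70.6%.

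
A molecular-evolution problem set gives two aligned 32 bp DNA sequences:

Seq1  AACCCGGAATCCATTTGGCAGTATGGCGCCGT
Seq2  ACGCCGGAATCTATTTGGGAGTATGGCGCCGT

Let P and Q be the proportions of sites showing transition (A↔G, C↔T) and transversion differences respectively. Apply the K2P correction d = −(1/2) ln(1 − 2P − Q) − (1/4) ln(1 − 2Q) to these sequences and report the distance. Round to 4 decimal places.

0.1369

Mismatches occur at site 2 (A/C, transversion), site 3 (C/G, transversion), site 12 (C/T, transition), site 19 (C/G, transversion).
Of the 4 differences, 1 transition and 3 transversions over 32 sites: P = 1/32 = 0.031250, Q = 3/32 = 0.093750.
d = −0.5·ln(0.843750) − 0.25·ln(0.812500) = −0.5·(-0.169899) − 0.25·(-0.207639) = 0.1369.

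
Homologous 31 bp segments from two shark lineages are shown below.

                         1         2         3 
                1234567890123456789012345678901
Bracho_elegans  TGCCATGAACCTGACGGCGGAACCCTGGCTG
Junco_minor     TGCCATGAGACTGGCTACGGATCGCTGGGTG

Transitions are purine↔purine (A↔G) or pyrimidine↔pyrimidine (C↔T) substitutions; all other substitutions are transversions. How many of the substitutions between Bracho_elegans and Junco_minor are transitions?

Mismatches occur at site 9 (A→G, transition), site 10 (C→A, transversion), site 14 (A→G, transition), site 16 (G→T, transversion), site 17 (G→A, transition), site 22 (A→T, transversion), site 24 (C→G, transversion), site 29 (C→G, transversion).
Of the 8 differences, 3 transitions and 5 transversions, so the answer is 3.

3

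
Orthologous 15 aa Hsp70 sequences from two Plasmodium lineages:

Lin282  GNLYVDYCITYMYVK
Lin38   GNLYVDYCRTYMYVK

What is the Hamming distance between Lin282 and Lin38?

The sequences differ at position 9 (I/R).
That gives 1 mismatch out of 15 aligned sites, so the Hamming distance is 1.

1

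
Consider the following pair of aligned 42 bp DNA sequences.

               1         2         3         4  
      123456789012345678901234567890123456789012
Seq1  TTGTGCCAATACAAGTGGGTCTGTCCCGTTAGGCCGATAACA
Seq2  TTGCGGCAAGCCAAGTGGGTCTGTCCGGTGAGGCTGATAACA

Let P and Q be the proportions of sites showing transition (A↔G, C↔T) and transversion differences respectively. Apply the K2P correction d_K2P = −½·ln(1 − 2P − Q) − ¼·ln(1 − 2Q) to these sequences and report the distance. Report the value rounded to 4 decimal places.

0.1886

Mismatches occur at site 4 (T↔C, transition), site 6 (C↔G, transversion), site 10 (T↔G, transversion), site 11 (A↔C, transversion), site 27 (C↔G, transversion), site 30 (T↔G, transversion), site 35 (C↔T, transition).
Of the 7 differences, 2 transitions and 5 transversions over 42 sites: P = 2/42 = 0.047619, Q = 5/42 = 0.119048.
d = −0.5·ln(0.785714) − 0.25·ln(0.761904) = −0.5·(-0.241162) − 0.25·(-0.271935) = 0.1886.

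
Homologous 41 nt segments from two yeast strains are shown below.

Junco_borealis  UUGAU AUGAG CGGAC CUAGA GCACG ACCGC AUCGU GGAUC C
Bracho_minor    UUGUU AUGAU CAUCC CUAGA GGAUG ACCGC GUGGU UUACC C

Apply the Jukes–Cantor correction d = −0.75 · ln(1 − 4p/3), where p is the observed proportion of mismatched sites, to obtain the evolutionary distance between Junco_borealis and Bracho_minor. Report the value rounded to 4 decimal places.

Differing sites — 4:A/U; 10:G/U; 12:G/A; 13:G/U; 14:A/C; 22:C/G; 24:C/U; 31:A/G; 33:C/G; 36:G/U; 37:G/U; 39:U/C.
p = 12/41 = 0.292683.
d = −0.75 · ln(1 − (4/3)·0.292683) = −0.75 · ln(0.609756) = −0.75 · (-0.494696) = 0.3710.

0.3710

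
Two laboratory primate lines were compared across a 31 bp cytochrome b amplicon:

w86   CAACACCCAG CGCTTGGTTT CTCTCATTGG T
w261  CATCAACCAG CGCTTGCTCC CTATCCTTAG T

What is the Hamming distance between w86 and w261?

8

The sequences differ at positions 3 (A/T), 6 (C/A), 17 (G/C), 19 (T/C), 20 (T/C), 23 (C/A), 26 (A/C), 29 (G/A).
That gives 8 mismatches out of 31 aligned sites, so the Hamming distance is 8.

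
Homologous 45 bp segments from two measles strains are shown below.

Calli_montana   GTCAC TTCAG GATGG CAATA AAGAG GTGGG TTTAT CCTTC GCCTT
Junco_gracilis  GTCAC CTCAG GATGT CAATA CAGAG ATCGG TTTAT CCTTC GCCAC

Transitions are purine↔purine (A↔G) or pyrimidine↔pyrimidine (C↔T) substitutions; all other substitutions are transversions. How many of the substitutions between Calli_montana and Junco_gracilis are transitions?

Mismatches occur at site 6 (T↔C, transition), site 15 (G↔T, transversion), site 21 (A↔C, transversion), site 26 (G↔A, transition), site 28 (G↔C, transversion), site 44 (T↔A, transversion), site 45 (T↔C, transition).
Of the 7 differences, 3 transitions and 4 transversions, so the answer is 3.

3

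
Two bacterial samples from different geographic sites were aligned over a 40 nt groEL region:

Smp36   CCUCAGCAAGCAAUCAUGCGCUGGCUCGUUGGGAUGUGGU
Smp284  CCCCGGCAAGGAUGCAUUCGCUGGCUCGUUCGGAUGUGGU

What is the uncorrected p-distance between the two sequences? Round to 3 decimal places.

0.175

Mismatches occur at site 3 (U↔C), site 5 (A↔G), site 11 (C↔G), site 13 (A↔U), site 14 (U↔G), site 18 (G↔U), site 31 (G↔C).
There are 7 differences over 40 sites, so p = 7/40 = 0.175.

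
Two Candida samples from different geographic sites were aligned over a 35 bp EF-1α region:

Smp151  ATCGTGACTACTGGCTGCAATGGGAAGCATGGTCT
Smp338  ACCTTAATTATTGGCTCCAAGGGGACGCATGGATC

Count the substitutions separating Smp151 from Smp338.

11

Mismatches occur at site 2 (T→C), site 4 (G→T), site 6 (G→A), site 8 (C→T), site 11 (C→T), site 17 (G→C), site 21 (T→G), site 26 (A→C), site 33 (T→A), site 34 (C→T), site 35 (T→C).
That gives 11 mismatches out of 35 aligned sites, so the Hamming distance is 11.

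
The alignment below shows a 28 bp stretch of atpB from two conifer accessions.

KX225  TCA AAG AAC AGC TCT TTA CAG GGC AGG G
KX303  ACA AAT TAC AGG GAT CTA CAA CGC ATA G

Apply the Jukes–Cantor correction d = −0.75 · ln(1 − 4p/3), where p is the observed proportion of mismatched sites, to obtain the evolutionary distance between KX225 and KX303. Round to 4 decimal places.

Mismatches occur at site 1 (T↔A), site 6 (G↔T), site 7 (A↔T), site 12 (C↔G), site 13 (T↔G), site 14 (C↔A), site 16 (T↔C), site 21 (G↔A), site 22 (G↔C), site 26 (G↔T), site 27 (G↔A).
p = 11/28 = 0.392857.
d = −0.75 · ln(1 − (4/3)·0.392857) = −0.75 · ln(0.476191) = −0.75 · (-0.741936) = 0.5565.

0.5565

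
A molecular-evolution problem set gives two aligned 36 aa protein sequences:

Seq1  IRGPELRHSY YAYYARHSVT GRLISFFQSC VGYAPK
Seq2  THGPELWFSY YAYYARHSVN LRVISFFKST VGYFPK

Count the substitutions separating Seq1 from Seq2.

The sequences differ at positions 1 (I/T), 2 (R/H), 7 (R/W), 8 (H/F), 20 (T/N), 21 (G/L), 23 (L/V), 28 (Q/K), 30 (C/T), 34 (A/F).
That gives 10 mismatches out of 36 aligned sites, so the Hamming distance is 10.

10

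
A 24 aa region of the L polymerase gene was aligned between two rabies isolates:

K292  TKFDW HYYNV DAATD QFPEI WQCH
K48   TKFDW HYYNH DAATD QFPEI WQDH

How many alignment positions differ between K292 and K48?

2

The sequences differ at positions 10 (V/H), 23 (C/D).
That gives 2 mismatches out of 24 aligned sites, so the Hamming distance is 2.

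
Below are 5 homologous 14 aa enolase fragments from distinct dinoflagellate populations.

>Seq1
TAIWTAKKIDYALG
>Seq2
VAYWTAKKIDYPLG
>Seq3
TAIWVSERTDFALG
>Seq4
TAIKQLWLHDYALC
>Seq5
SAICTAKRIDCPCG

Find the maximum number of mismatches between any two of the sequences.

Pairwise Hamming distances:
  Seq1 vs Seq2: 3
  Seq1 vs Seq3: 6
  Seq1 vs Seq4: 7
  Seq1 vs Seq5: 6
  Seq2 vs Seq3: 9
  Seq2 vs Seq4: 10
  Seq2 vs Seq5: 6
  Seq3 vs Seq4: 8
  Seq3 vs Seq5: 9
  Seq4 vs Seq5: 11
The largest is 11, between Seq4 and Seq5.

11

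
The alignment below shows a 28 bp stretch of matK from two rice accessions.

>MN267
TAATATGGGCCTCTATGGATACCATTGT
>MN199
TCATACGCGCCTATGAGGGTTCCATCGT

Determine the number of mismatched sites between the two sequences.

Differing sites — 2:A/C; 6:T/C; 8:G/C; 13:C/A; 15:A/G; 16:T/A; 19:A/G; 21:A/T; 26:T/C.
That gives 9 mismatches out of 28 aligned sites, so the Hamming distance is 9.

9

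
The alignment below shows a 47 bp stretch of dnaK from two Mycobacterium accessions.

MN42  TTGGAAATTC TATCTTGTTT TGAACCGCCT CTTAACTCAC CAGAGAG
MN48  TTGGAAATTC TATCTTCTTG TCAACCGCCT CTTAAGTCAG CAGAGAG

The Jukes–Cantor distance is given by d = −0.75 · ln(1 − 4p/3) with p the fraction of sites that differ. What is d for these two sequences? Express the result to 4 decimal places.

0.1147

The sequences differ at positions 17 (G/C), 20 (T/G), 22 (G/C), 36 (C/G), 40 (C/G).
p = 5/47 = 0.106383.
d = −0.75 · ln(1 − (4/3)·0.106383) = −0.75 · ln(0.858156) = −0.75 · (-0.152969) = 0.1147.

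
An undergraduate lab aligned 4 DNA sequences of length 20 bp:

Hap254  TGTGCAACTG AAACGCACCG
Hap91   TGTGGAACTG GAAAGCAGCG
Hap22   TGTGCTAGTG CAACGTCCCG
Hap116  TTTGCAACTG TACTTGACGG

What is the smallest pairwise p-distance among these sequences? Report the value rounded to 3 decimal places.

0.200

Pairwise Hamming distances:
  Hap254 vs Hap91: 4
  Hap254 vs Hap22: 5
  Hap254 vs Hap116: 7
  Hap91 vs Hap22: 8
  Hap91 vs Hap116: 9
  Hap22 vs Hap116: 10
The smallest is 4 mismatches, between Hap254 and Hap91; p = 4/20 = 0.200.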